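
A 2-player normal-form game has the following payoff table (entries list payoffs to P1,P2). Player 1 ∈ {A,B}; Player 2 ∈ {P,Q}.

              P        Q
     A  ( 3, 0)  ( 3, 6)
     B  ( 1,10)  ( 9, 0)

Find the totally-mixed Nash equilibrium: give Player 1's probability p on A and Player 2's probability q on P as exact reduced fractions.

P1 indiff ⇒ q·3+(1-q)·3 = q·1+(1-q)·9 ⇒ q(2) = (1-q)(6) ⇒ q = 3/4
P2 indiff ⇒ p·0+(1-p)·10 = p·6+(1-p)·0 ⇒ p(-6) = (1-p)(-10) ⇒ p = 5/8

p=5/8, q=3/4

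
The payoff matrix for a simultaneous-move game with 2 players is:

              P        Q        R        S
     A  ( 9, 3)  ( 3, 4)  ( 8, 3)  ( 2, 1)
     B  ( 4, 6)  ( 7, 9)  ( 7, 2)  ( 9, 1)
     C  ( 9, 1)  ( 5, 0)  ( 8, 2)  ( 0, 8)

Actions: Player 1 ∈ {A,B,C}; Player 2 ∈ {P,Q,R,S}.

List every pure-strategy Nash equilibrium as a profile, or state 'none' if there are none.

(A,P): not NE [P2→Q gives 4>3]
(A,Q): not NE [P1→B gives 7>3]
(A,R): not NE [P2→Q gives 4>3]
(A,S): not NE [P1→B gives 9>2; P2→Q gives 4>1]
(B,P): not NE [P1→C gives 9>4; P2→Q gives 9>6]
(B,Q): NE
(B,R): not NE [P1→C gives 8>7; P2→Q gives 9>2]
(B,S): not NE [P2→Q gives 9>1]
(C,P): not NE [P2→S gives 8>1]
(C,Q): not NE [P1→B gives 7>5; P2→S gives 8>0]
(C,R): not NE [P2→S gives 8>2]
(C,S): not NE [P1→B gives 9>0]

NE set: (B,Q)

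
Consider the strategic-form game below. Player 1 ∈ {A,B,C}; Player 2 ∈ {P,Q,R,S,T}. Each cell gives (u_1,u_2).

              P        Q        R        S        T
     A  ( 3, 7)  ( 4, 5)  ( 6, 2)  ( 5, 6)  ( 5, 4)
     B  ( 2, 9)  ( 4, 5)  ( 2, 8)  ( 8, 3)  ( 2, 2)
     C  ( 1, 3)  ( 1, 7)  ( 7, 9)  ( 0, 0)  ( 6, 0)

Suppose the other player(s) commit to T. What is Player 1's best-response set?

argmax u_1 = {C}

u_1(A vs T) = 5
u_1(B vs T) = 2
u_1(C vs T) = 6
max payoff 6 at {C}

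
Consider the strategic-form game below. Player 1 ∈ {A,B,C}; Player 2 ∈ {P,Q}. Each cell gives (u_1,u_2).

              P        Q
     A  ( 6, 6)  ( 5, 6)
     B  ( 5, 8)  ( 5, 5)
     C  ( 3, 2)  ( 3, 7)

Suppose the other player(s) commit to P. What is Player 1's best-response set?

P1 best: {A}

u_1(A vs P) = 6
u_1(B vs P) = 5
u_1(C vs P) = 3
max payoff 6 at {A}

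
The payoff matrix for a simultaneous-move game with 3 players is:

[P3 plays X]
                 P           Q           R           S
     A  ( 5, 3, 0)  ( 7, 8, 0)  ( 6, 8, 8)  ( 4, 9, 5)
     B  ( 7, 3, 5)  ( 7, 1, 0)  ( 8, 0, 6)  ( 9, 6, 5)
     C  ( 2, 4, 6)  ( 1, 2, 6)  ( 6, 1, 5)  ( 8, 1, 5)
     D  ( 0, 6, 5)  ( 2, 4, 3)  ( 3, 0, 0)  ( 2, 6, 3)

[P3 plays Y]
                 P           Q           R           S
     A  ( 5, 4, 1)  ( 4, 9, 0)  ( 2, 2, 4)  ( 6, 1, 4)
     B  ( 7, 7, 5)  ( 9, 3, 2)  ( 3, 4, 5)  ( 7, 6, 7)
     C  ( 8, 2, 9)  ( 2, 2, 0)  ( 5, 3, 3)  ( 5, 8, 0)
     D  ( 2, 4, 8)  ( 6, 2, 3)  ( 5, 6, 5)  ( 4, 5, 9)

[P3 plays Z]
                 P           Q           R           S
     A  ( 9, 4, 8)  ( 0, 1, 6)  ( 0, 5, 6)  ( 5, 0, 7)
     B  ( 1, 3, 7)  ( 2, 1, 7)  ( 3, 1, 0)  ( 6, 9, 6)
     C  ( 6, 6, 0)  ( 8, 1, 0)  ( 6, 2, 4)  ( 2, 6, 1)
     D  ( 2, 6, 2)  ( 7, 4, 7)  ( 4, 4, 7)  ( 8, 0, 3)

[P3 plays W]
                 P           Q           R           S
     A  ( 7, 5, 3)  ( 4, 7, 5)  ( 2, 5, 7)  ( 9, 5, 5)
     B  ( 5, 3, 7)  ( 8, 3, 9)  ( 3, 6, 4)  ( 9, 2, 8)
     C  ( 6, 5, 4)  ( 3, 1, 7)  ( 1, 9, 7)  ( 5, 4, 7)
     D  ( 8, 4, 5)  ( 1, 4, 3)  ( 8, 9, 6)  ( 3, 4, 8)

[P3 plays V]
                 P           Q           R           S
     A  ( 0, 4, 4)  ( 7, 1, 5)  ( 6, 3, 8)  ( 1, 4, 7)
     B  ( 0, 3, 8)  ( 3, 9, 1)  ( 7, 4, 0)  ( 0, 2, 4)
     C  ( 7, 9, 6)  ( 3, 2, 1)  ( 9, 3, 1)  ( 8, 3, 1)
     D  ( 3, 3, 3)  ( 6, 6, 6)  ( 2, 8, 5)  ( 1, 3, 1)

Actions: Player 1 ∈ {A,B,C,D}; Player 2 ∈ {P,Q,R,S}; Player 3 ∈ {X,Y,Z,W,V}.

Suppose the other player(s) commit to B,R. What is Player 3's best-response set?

u_3(X vs B,R) = 6
u_3(Y vs B,R) = 5
u_3(Z vs B,R) = 0
u_3(W vs B,R) = 4
u_3(V vs B,R) = 0
max payoff 6 at {X}

P3 best: {X}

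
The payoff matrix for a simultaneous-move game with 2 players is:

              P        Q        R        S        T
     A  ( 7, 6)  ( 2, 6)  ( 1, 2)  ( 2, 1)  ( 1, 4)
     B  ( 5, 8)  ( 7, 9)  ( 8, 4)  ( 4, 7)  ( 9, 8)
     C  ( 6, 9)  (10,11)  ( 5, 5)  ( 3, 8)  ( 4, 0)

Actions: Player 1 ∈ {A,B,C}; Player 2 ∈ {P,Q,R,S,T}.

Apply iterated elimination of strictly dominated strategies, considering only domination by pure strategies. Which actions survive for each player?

Remaining: P1:{A,C} P2:{P,Q}

P2 drop R (P beats it: A:6>2 B:8>4 C:9>5)
P2 drop S (P beats it: A:6>1 B:8>7 C:9>8)
P2 drop T (Q beats it: A:6>4 B:9>8 C:11>0)
P1 drop B (C beats it: P:6>5 Q:10>7)
P1→{A,C} P2→{P,Q}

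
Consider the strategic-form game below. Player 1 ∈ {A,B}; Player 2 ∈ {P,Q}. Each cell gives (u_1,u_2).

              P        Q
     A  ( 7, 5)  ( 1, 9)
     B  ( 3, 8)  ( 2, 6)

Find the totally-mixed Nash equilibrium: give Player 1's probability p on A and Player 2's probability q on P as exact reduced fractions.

P1 indiff ⇒ q·7+(1-q)·1 = q·3+(1-q)·2 ⇒ q(4) = (1-q)(1) ⇒ q = 1/5
P2 indiff ⇒ p·5+(1-p)·8 = p·9+(1-p)·6 ⇒ p(-4) = (1-p)(-2) ⇒ p = 1/3

P1 mixes 1/3 on A; P2 mixes 1/5 on P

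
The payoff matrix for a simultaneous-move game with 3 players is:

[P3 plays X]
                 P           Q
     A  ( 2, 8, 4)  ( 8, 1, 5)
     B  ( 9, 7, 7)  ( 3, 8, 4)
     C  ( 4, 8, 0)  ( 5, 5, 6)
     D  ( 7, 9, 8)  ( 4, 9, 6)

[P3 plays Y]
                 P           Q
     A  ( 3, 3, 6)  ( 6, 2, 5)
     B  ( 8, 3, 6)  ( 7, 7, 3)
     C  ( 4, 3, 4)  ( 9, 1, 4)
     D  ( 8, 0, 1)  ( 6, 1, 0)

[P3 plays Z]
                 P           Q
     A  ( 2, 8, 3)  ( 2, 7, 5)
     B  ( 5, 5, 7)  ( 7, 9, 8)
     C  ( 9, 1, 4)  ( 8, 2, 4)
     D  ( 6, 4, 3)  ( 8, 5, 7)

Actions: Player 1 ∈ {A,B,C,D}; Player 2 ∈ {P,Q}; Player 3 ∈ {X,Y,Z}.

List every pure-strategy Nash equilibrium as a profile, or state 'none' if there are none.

Nash profiles: (D,Q,Z)

(A,P,X): not NE [P1→B gives 9>2; P3→Y gives 6>4]
(A,P,Y): not NE [P1→D gives 8>3]
(A,P,Z): not NE [P1→C gives 9>2; P3→Y gives 6>3]
(A,Q,X): not NE [P2→P gives 8>1]
(A,Q,Y): not NE [P1→C gives 9>6; P2→P gives 3>2]
(A,Q,Z): not NE [P1→D gives 8>2; P2→P gives 8>7]
(B,P,X): not NE [P2→Q gives 8>7]
(B,P,Y): not NE [P2→Q gives 7>3; P3→Z gives 7>6]
(B,P,Z): not NE [P1→C gives 9>5; P2→Q gives 9>5]
(B,Q,X): not NE [P1→A gives 8>3; P3→Z gives 8>4]
(B,Q,Y): not NE [P1→C gives 9>7; P3→Z gives 8>3]
(B,Q,Z): not NE [P1→D gives 8>7]
(C,P,X): not NE [P1→B gives 9>4; P3→Z gives 4>0]
(C,P,Y): not NE [P1→D gives 8>4]
(C,P,Z): not NE [P2→Q gives 2>1]
(C,Q,X): not NE [P1→A gives 8>5; P2→P gives 8>5]
(C,Q,Y): not NE [P2→P gives 3>1; P3→X gives 6>4]
(C,Q,Z): not NE [P3→X gives 6>4]
(D,P,X): not NE [P1→B gives 9>7]
(D,P,Y): not NE [P2→Q gives 1>0; P3→X gives 8>1]
(D,P,Z): not NE [P1→C gives 9>6; P2→Q gives 5>4; P3→X gives 8>3]
(D,Q,X): not NE [P1→A gives 8>4; P3→Z gives 7>6]
(D,Q,Y): not NE [P1→C gives 9>6; P3→Z gives 7>0]
(D,Q,Z): NE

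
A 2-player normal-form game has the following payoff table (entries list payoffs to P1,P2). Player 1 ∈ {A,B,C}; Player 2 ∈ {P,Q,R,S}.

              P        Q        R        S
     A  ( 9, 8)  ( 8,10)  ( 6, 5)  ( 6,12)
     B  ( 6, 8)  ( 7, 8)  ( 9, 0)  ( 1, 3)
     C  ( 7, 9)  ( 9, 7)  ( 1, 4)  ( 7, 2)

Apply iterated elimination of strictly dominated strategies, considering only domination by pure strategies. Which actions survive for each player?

IESDS → P1:{A,C} P2:{P,Q,S}

P2 drop R (P beats it: A:8>5 B:8>0 C:9>4)
P1 drop B (A beats it: P:9>6 Q:8>7 S:6>1)
P1→{A,C} P2→{P,Q,S}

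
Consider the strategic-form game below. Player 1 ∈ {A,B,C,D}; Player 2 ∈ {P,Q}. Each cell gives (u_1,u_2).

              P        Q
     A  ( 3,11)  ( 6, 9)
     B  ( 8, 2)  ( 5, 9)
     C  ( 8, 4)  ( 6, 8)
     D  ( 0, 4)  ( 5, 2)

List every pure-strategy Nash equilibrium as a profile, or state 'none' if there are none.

(A,P): not NE [P1→C gives 8>3]
(A,Q): not NE [P2→P gives 11>9]
(B,P): not NE [P2→Q gives 9>2]
(B,Q): not NE [P1→C gives 6>5]
(C,P): not NE [P2→Q gives 8>4]
(C,Q): NE
(D,P): not NE [P1→C gives 8>0]
(D,Q): not NE [P1→C gives 6>5; P2→P gives 4>2]

NE set: (C,Q)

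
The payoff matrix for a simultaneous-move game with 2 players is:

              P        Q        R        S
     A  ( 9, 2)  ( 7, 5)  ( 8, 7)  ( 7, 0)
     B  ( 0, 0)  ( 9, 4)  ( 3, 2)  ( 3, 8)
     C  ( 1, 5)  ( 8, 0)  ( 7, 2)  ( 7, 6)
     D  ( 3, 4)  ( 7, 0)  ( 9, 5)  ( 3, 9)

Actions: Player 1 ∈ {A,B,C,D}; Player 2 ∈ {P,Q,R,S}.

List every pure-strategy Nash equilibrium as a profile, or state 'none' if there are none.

NE set: (C,S)

(A,P): not NE [P2→R gives 7>2]
(A,Q): not NE [P1→B gives 9>7; P2→R gives 7>5]
(A,R): not NE [P1→D gives 9>8]
(A,S): not NE [P2→R gives 7>0]
(B,P): not NE [P1→A gives 9>0; P2→S gives 8>0]
(B,Q): not NE [P2→S gives 8>4]
(B,R): not NE [P1→D gives 9>3; P2→S gives 8>2]
(B,S): not NE [P1→C gives 7>3]
(C,P): not NE [P1→A gives 9>1; P2→S gives 6>5]
(C,Q): not NE [P1→B gives 9>8; P2→S gives 6>0]
(C,R): not NE [P1→D gives 9>7; P2→S gives 6>2]
(C,S): NE
(D,P): not NE [P1→A gives 9>3; P2→S gives 9>4]
(D,Q): not NE [P1→B gives 9>7; P2→S gives 9>0]
(D,R): not NE [P2→S gives 9>5]
(D,S): not NE [P1→C gives 7>3]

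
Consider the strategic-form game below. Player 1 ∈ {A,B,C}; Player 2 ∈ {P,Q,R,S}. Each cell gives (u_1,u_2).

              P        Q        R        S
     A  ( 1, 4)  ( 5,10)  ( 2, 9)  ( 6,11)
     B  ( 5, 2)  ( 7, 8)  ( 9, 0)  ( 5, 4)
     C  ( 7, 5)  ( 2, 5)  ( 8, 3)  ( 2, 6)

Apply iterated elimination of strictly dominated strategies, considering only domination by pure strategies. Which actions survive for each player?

Survivors P1:{A,B} P2:{Q,S}

P2 drop P (S beats it: A:11>4 B:4>2 C:6>5)
P1 drop C (B beats it: Q:7>2 R:9>8 S:5>2)
P2 drop R (Q beats it: A:10>9 B:8>0)
P1→{A,B} P2→{Q,S}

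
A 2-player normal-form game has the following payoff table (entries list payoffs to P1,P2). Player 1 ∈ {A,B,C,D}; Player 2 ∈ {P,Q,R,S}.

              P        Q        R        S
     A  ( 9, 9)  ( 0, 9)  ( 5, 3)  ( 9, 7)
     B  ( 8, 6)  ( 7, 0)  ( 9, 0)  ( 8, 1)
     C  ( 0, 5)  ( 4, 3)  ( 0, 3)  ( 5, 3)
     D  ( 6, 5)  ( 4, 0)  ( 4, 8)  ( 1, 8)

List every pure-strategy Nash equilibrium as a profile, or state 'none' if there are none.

Nash profiles: (A,P)

(A,P): NE
(A,Q): not NE [P1→B gives 7>0]
(A,R): not NE [P1→B gives 9>5; P2→Q gives 9>3]
(A,S): not NE [P2→Q gives 9>7]
(B,P): not NE [P1→A gives 9>8]
(B,Q): not NE [P2→P gives 6>0]
(B,R): not NE [P2→P gives 6>0]
(B,S): not NE [P1→A gives 9>8; P2→P gives 6>1]
(C,P): not NE [P1→A gives 9>0]
(C,Q): not NE [P1→B gives 7>4; P2→P gives 5>3]
(C,R): not NE [P1→B gives 9>0; P2→P gives 5>3]
(C,S): not NE [P1→A gives 9>5; P2→P gives 5>3]
(D,P): not NE [P1→A gives 9>6; P2→S gives 8>5]
(D,Q): not NE [P1→B gives 7>4; P2→S gives 8>0]
(D,R): not NE [P1→B gives 9>4]
(D,S): not NE [P1→A gives 9>1]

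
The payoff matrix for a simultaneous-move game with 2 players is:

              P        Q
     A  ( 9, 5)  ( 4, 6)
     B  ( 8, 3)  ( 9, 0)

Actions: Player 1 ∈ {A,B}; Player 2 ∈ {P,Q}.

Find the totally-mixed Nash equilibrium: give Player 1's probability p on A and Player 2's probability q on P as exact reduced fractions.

(p,q) = (3/4, 5/6)

P1 indiff ⇒ q·9+(1-q)·4 = q·8+(1-q)·9 ⇒ q(1) = (1-q)(5) ⇒ q = 5/6
P2 indiff ⇒ p·5+(1-p)·3 = p·6+(1-p)·0 ⇒ p(-1) = (1-p)(-3) ⇒ p = 3/4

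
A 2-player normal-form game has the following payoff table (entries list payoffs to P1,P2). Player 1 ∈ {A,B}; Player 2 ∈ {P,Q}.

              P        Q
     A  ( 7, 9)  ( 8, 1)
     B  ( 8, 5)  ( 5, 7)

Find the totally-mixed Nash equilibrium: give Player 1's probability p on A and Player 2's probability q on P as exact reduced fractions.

P1 mixes 1/5 on A; P2 mixes 3/4 on P

P1 indiff ⇒ q·7+(1-q)·8 = q·8+(1-q)·5 ⇒ q(-1) = (1-q)(-3) ⇒ q = 3/4
P2 indiff ⇒ p·9+(1-p)·5 = p·1+(1-p)·7 ⇒ p(8) = (1-p)(2) ⇒ p = 1/5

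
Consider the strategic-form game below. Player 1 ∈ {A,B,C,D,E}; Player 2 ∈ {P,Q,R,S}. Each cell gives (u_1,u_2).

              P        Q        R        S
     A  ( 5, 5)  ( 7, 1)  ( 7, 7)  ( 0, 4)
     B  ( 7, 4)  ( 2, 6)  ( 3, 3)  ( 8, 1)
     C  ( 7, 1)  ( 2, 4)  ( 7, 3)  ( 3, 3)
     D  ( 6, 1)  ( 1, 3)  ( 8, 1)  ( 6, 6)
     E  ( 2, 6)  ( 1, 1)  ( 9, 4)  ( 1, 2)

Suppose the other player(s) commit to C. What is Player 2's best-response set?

u_2(P vs C) = 1
u_2(Q vs C) = 4
u_2(R vs C) = 3
u_2(S vs C) = 3
max payoff 4 at {Q}

P2 best: {Q}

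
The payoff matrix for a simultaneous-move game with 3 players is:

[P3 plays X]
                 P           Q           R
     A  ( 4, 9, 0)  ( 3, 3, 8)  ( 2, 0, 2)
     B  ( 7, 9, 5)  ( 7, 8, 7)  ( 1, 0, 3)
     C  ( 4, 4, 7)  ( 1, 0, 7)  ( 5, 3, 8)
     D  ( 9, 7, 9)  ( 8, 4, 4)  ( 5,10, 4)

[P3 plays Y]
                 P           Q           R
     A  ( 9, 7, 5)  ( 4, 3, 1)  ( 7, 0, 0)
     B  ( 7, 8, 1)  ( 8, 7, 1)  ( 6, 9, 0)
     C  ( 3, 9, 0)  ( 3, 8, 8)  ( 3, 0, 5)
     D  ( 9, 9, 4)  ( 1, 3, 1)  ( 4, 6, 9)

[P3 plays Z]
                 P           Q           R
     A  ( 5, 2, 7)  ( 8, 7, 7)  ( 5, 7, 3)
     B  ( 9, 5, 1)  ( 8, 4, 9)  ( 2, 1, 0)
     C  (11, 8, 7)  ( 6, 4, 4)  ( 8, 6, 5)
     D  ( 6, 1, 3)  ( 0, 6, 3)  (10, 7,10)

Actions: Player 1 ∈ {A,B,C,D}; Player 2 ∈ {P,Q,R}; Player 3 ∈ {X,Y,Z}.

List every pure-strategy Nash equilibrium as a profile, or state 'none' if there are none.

(A,P,X): not NE [P1→D gives 9>4; P3→Z gives 7>0]
(A,P,Y): not NE [P3→Z gives 7>5]
(A,P,Z): not NE [P1→C gives 11>5; P2→R gives 7>2]
(A,Q,X): not NE [P1→D gives 8>3; P2→P gives 9>3]
(A,Q,Y): not NE [P1→B gives 8>4; P2→P gives 7>3; P3→X gives 8>1]
(A,Q,Z): not NE [P3→X gives 8>7]
(A,R,X): not NE [P1→D gives 5>2; P2→P gives 9>0; P3→Z gives 3>2]
(A,R,Y): not NE [P2→P gives 7>0; P3→Z gives 3>0]
(A,R,Z): not NE [P1→D gives 10>5]
(B,P,X): not NE [P1→D gives 9>7]
(B,P,Y): not NE [P1→D gives 9>7; P2→R gives 9>8; P3→X gives 5>1]
(B,P,Z): not NE [P1→C gives 11>9; P3→X gives 5>1]
(B,Q,X): not NE [P1→D gives 8>7; P2→P gives 9>8; P3→Z gives 9>7]
(B,Q,Y): not NE [P2→R gives 9>7; P3→Z gives 9>1]
(B,Q,Z): not NE [P2→P gives 5>4]
(B,R,X): not NE [P1→D gives 5>1; P2→P gives 9>0]
(B,R,Y): not NE [P1→A gives 7>6; P3→X gives 3>0]
(B,R,Z): not NE [P1→D gives 10>2; P2→P gives 5>1; P3→X gives 3>0]
(C,P,X): not NE [P1→D gives 9>4]
(C,P,Y): not NE [P1→D gives 9>3; P3→Z gives 7>0]
(C,P,Z): NE
(C,Q,X): not NE [P1→D gives 8>1; P2→P gives 4>0; P3→Y gives 8>7]
(C,Q,Y): not NE [P1→B gives 8>3; P2→P gives 9>8]
(C,Q,Z): not NE [P1→B gives 8>6; P2→P gives 8>4; P3→Y gives 8>4]
(C,R,X): not NE [P2→P gives 4>3]
(C,R,Y): not NE [P1→A gives 7>3; P2→P gives 9>0; P3→X gives 8>5]
(C,R,Z): not NE [P1→D gives 10>8; P2→P gives 8>6; P3→X gives 8>5]
(D,P,X): not NE [P2→R gives 10>7]
(D,P,Y): not NE [P3→X gives 9>4]
(D,P,Z): not NE [P1→C gives 11>6; P2→R gives 7>1; P3→X gives 9>3]
(D,Q,X): not NE [P2→R gives 10>4]
(D,Q,Y): not NE [P1→B gives 8>1; P2→P gives 9>3; P3→X gives 4>1]
(D,Q,Z): not NE [P1→B gives 8>0; P2→R gives 7>6; P3→X gives 4>3]
(D,R,X): not NE [P3→Z gives 10>4]
(D,R,Y): not NE [P1→A gives 7>4; P2→P gives 9>6; P3→Z gives 10>9]
(D,R,Z): NE

PSNE = {(C,P,Z), (D,R,Z)}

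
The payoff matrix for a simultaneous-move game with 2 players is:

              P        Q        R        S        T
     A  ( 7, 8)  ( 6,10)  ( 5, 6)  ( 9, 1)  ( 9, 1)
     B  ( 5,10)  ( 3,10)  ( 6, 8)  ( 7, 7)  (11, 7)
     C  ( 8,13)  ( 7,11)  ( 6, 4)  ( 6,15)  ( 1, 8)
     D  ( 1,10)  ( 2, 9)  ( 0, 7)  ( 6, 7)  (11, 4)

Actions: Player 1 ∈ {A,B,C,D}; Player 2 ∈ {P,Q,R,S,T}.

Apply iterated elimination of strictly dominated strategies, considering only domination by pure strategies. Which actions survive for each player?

P2 drop R (P beats it: A:8>6 B:10>8 C:13>4 D:10>7)
P2 drop T (P beats it: A:8>1 B:10>7 C:13>8 D:10>4)
P1 drop B (A beats it: P:7>5 Q:6>3 S:9>7)
P1 drop D (A beats it: P:7>1 Q:6>2 S:9>6)
P1→{A,C} P2→{P,Q,S}

IESDS → P1:{A,C} P2:{P,Q,S}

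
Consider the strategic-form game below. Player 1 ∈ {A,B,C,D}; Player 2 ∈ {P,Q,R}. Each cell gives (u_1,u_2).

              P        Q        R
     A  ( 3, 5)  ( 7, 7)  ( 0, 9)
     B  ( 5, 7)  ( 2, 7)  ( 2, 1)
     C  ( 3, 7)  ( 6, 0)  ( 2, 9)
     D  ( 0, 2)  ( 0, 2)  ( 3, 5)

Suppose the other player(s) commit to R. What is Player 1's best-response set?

argmax u_1 = {D}

u_1(A vs R) = 0
u_1(B vs R) = 2
u_1(C vs R) = 2
u_1(D vs R) = 3
max payoff 3 at {D}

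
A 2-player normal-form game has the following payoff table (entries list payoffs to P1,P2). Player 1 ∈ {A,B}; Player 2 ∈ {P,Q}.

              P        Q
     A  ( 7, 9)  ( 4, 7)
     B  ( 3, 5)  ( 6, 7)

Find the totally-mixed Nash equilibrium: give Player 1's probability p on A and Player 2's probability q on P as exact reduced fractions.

(p,q) = (1/2, 1/3)

P1 indiff ⇒ q·7+(1-q)·4 = q·3+(1-q)·6 ⇒ q(4) = (1-q)(2) ⇒ q = 1/3
P2 indiff ⇒ p·9+(1-p)·5 = p·7+(1-p)·7 ⇒ p(2) = (1-p)(2) ⇒ p = 1/2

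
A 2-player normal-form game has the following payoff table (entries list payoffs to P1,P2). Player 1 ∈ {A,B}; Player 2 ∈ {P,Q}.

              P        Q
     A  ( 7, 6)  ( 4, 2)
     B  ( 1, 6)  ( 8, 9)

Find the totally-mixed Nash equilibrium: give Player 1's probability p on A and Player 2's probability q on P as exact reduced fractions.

P1 indiff ⇒ q·7+(1-q)·4 = q·1+(1-q)·8 ⇒ q(6) = (1-q)(4) ⇒ q = 2/5
P2 indiff ⇒ p·6+(1-p)·6 = p·2+(1-p)·9 ⇒ p(4) = (1-p)(3) ⇒ p = 3/7

(p,q) = (3/7, 2/5)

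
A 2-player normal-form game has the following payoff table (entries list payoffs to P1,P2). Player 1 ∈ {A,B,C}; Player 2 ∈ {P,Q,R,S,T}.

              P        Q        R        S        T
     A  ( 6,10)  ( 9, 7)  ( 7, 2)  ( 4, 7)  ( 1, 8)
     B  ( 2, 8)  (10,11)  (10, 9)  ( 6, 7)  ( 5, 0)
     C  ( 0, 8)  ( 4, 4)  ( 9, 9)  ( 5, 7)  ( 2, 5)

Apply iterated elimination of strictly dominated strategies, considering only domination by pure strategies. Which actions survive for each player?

P1 drop C (B beats it: P:2>0 Q:10>4 R:10>9 S:6>5 T:5>2)
P2 drop R (Q beats it: A:7>2 B:11>9)
P2 drop S (P beats it: A:10>7 B:8>7)
P2 drop T (P beats it: A:10>8 B:8>0)
P1→{A,B} P2→{P,Q}

Survivors P1:{A,B} P2:{P,Q}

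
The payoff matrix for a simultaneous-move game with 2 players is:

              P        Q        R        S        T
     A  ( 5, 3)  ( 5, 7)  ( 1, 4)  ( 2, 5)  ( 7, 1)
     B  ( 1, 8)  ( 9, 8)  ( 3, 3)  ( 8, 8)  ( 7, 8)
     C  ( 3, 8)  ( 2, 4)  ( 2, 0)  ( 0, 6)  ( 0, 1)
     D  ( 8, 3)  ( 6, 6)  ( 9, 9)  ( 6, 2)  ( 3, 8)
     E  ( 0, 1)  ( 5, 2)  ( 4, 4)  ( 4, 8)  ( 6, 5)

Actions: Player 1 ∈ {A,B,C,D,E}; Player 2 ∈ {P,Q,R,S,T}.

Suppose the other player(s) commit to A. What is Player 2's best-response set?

argmax u_2 = {Q}

u_2(P vs A) = 3
u_2(Q vs A) = 7
u_2(R vs A) = 4
u_2(S vs A) = 5
u_2(T vs A) = 1
max payoff 7 at {Q}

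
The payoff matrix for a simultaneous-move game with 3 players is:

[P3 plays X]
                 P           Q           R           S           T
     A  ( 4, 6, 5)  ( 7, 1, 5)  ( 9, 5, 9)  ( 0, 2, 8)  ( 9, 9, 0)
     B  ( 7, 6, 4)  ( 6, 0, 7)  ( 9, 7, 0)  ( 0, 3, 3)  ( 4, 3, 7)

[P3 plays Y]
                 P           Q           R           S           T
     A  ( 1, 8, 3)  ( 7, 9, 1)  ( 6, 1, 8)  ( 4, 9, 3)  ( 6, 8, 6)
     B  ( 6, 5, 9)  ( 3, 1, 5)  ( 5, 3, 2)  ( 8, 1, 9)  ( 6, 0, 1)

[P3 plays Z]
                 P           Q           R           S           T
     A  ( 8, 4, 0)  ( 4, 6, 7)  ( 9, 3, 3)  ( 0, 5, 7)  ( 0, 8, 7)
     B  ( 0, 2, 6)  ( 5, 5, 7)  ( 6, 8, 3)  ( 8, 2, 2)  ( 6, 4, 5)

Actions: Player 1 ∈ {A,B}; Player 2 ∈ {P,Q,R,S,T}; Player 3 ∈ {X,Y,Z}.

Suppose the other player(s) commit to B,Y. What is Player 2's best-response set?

u_2(P vs B,Y) = 5
u_2(Q vs B,Y) = 1
u_2(R vs B,Y) = 3
u_2(S vs B,Y) = 1
u_2(T vs B,Y) = 0
max payoff 5 at {P}

argmax u_2 = {P}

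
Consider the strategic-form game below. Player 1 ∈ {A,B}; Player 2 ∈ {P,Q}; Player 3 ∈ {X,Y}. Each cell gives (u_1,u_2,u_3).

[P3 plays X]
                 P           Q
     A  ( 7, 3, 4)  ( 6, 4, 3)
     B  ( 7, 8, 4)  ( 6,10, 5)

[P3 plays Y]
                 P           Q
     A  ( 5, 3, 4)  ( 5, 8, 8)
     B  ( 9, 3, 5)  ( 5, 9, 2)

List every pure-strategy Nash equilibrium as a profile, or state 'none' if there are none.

(A,P,X): not NE [P2→Q gives 4>3]
(A,P,Y): not NE [P1→B gives 9>5; P2→Q gives 8>3]
(A,Q,X): not NE [P3→Y gives 8>3]
(A,Q,Y): NE
(B,P,X): not NE [P2→Q gives 10>8; P3→Y gives 5>4]
(B,P,Y): not NE [P2→Q gives 9>3]
(B,Q,X): NE
(B,Q,Y): not NE [P3→X gives 5>2]

PSNE = {(A,Q,Y), (B,Q,X)}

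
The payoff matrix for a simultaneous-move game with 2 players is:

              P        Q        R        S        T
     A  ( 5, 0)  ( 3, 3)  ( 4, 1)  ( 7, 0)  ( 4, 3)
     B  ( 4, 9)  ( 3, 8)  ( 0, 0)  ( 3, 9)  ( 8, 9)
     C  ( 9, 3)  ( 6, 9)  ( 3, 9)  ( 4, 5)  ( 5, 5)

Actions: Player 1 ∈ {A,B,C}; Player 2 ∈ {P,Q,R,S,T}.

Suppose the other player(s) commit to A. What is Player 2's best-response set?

BR_2 = {Q,T}

u_2(P vs A) = 0
u_2(Q vs A) = 3
u_2(R vs A) = 1
u_2(S vs A) = 0
u_2(T vs A) = 3
max payoff 3 at {Q,T}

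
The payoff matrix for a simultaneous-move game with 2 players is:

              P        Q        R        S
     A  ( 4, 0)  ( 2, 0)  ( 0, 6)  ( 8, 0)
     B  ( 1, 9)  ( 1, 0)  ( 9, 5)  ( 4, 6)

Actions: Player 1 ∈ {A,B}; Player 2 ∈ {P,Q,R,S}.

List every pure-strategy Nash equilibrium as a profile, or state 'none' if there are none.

PSNE: ∅

(A,P): not NE [P2→R gives 6>0]
(A,Q): not NE [P2→R gives 6>0]
(A,R): not NE [P1→B gives 9>0]
(A,S): not NE [P2→R gives 6>0]
(B,P): not NE [P1→A gives 4>1]
(B,Q): not NE [P1→A gives 2>1; P2→P gives 9>0]
(B,R): not NE [P2→P gives 9>5]
(B,S): not NE [P1→A gives 8>4; P2→P gives 9>6]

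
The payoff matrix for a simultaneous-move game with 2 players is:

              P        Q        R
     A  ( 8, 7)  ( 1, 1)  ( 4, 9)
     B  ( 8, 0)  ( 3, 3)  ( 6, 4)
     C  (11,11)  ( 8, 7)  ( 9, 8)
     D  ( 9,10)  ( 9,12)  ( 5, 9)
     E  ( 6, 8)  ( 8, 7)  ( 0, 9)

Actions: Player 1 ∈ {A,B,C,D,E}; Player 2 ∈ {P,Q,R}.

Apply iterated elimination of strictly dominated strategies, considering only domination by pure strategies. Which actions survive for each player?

Survivors P1:{C,D} P2:{P,Q}

P1 drop A (C beats it: P:11>8 Q:8>1 R:9>4)
P1 drop B (C beats it: P:11>8 Q:8>3 R:9>6)
P1 drop E (D beats it: P:9>6 Q:9>8 R:5>0)
P2 drop R (P beats it: C:11>8 D:10>9)
P1→{C,D} P2→{P,Q}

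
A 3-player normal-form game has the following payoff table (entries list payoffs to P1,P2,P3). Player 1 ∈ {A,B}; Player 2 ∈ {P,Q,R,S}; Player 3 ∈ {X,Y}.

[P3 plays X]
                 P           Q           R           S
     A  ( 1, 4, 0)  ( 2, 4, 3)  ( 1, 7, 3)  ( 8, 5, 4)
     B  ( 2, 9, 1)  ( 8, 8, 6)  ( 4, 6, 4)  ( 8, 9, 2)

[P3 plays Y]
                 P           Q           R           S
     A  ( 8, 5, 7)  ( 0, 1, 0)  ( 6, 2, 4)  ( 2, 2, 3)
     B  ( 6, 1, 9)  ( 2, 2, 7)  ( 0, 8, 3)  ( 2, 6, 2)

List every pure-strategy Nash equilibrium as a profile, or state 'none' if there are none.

(A,P,X): not NE [P1→B gives 2>1; P2→R gives 7>4; P3→Y gives 7>0]
(A,P,Y): NE
(A,Q,X): not NE [P1→B gives 8>2; P2→R gives 7>4]
(A,Q,Y): not NE [P1→B gives 2>0; P2→P gives 5>1; P3→X gives 3>0]
(A,R,X): not NE [P1→B gives 4>1; P3→Y gives 4>3]
(A,R,Y): not NE [P2→P gives 5>2]
(A,S,X): not NE [P2→R gives 7>5]
(A,S,Y): not NE [P2→P gives 5>2; P3→X gives 4>3]
(B,P,X): not NE [P3→Y gives 9>1]
(B,P,Y): not NE [P1→A gives 8>6; P2→R gives 8>1]
(B,Q,X): not NE [P2→S gives 9>8; P3→Y gives 7>6]
(B,Q,Y): not NE [P2→R gives 8>2]
(B,R,X): not NE [P2→S gives 9>6]
(B,R,Y): not NE [P1→A gives 6>0; P3→X gives 4>3]
(B,S,X): NE
(B,S,Y): not NE [P2→R gives 8>6]

Nash profiles: (A,P,Y), (B,S,X)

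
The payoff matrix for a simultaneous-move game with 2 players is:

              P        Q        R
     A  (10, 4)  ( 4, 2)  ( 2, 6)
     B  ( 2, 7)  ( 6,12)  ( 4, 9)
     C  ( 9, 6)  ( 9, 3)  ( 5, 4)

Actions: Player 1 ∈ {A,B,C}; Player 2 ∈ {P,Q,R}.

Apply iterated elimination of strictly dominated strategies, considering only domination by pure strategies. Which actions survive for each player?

P1 drop B (C beats it: P:9>2 Q:9>6 R:5>4)
P2 drop Q (P beats it: A:4>2 C:6>3)
P1→{A,C} P2→{P,R}

IESDS → P1:{A,C} P2:{P,R}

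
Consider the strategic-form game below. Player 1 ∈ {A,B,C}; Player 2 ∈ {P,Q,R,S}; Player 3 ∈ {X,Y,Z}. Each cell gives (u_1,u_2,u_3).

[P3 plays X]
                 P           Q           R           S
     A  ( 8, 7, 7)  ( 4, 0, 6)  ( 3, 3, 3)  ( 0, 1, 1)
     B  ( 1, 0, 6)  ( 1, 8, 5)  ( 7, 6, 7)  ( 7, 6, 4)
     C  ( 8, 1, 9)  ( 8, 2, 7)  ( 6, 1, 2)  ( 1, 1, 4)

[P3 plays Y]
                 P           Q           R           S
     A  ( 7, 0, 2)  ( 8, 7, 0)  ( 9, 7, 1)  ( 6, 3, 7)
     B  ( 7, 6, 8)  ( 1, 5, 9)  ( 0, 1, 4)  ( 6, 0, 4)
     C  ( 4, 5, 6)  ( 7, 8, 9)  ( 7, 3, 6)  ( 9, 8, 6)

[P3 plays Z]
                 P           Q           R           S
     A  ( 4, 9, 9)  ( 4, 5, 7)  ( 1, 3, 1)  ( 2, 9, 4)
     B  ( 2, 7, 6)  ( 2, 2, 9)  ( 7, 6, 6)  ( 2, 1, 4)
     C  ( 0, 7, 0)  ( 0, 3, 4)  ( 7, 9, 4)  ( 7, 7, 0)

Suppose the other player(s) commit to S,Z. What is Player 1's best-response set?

u_1(A vs S,Z) = 2
u_1(B vs S,Z) = 2
u_1(C vs S,Z) = 7
max payoff 7 at {C}

argmax u_1 = {C}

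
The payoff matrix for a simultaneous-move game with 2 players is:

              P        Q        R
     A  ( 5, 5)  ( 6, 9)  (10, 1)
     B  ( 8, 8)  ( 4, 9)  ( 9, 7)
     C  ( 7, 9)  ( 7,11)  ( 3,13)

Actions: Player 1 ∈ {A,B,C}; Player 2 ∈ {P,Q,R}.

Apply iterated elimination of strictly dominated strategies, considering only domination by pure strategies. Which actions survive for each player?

P2 drop P (Q beats it: A:9>5 B:9>8 C:11>9)
P1 drop B (A beats it: Q:6>4 R:10>9)
P1→{A,C} P2→{Q,R}

Survivors P1:{A,C} P2:{Q,R}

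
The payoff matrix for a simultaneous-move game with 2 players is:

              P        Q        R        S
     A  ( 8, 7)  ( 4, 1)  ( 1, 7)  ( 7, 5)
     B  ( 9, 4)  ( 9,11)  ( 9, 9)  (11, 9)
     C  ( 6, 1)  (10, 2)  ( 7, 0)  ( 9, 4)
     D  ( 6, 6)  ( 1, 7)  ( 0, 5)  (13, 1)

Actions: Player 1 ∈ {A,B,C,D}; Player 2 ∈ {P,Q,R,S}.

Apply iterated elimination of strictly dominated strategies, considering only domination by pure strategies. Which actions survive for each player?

P1 drop A (B beats it: P:9>8 Q:9>4 R:9>1 S:11>7)
P2 drop P (Q beats it: B:11>4 C:2>1 D:7>6)
P2 drop R (Q beats it: B:11>9 C:2>0 D:7>5)
P1→{B,C,D} P2→{Q,S}

IESDS → P1:{B,C,D} P2:{Q,S}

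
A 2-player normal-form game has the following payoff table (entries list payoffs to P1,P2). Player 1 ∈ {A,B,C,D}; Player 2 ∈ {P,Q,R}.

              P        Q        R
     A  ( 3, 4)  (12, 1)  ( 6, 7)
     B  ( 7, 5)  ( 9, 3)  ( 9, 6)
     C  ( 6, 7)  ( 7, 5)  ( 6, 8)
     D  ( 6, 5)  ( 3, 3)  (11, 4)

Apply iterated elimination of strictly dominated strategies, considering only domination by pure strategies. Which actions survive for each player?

Remaining: P1:{B,D} P2:{P,R}

P1 drop C (B beats it: P:7>6 Q:9>7 R:9>6)
P2 drop Q (P beats it: A:4>1 B:5>3 D:5>3)
P1 drop A (B beats it: P:7>3 R:9>6)
P1→{B,D} P2→{P,R}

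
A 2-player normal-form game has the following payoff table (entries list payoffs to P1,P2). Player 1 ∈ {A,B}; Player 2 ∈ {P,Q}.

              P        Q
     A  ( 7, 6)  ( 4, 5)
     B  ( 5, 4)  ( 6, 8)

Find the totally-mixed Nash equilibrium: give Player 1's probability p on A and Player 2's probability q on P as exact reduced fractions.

P1 indiff ⇒ q·7+(1-q)·4 = q·5+(1-q)·6 ⇒ q(2) = (1-q)(2) ⇒ q = 1/2
P2 indiff ⇒ p·6+(1-p)·4 = p·5+(1-p)·8 ⇒ p(1) = (1-p)(4) ⇒ p = 4/5

P1 mixes 4/5 on A; P2 mixes 1/2 on P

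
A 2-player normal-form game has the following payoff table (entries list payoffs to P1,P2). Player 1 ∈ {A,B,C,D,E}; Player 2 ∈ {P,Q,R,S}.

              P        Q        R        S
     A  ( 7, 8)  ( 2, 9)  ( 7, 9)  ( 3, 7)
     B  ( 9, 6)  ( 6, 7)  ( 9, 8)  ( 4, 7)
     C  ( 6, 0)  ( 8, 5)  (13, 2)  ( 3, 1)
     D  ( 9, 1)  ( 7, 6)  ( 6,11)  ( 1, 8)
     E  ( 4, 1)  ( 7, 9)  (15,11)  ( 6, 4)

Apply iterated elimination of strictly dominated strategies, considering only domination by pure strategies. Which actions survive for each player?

P1 drop A (B beats it: P:9>7 Q:6>2 R:9>7 S:4>3)
P2 drop P (Q beats it: B:7>6 C:5>0 D:6>1 E:9>1)
P1 drop B (E beats it: Q:7>6 R:15>9 S:6>4)
P1 drop D (C beats it: Q:8>7 R:13>6 S:3>1)
P2 drop S (Q beats it: C:5>1 E:9>4)
P1→{C,E} P2→{Q,R}

Survivors P1:{C,E} P2:{Q,R}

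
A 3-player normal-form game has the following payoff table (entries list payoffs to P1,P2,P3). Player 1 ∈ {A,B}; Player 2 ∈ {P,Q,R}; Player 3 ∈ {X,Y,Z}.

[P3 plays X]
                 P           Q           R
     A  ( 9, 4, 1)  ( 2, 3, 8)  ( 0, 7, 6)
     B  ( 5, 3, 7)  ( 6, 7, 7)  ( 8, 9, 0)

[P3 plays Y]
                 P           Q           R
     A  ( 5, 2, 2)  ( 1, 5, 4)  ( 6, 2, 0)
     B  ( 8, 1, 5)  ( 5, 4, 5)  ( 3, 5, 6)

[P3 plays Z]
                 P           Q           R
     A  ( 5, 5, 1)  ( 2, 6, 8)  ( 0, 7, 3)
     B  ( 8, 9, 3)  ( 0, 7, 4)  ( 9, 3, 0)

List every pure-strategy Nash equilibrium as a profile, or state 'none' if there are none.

Equilibria: none

(A,P,X): not NE [P2→R gives 7>4; P3→Y gives 2>1]
(A,P,Y): not NE [P1→B gives 8>5; P2→Q gives 5>2]
(A,P,Z): not NE [P1→B gives 8>5; P2→R gives 7>5; P3→Y gives 2>1]
(A,Q,X): not NE [P1→B gives 6>2; P2→R gives 7>3]
(A,Q,Y): not NE [P1→B gives 5>1; P3→Z gives 8>4]
(A,Q,Z): not NE [P2→R gives 7>6]
(A,R,X): not NE [P1→B gives 8>0]
(A,R,Y): not NE [P2→Q gives 5>2; P3→X gives 6>0]
(A,R,Z): not NE [P1→B gives 9>0; P3→X gives 6>3]
(B,P,X): not NE [P1→A gives 9>5; P2→R gives 9>3]
(B,P,Y): not NE [P2→R gives 5>1; P3→X gives 7>5]
(B,P,Z): not NE [P3→X gives 7>3]
(B,Q,X): not NE [P2→R gives 9>7]
(B,Q,Y): not NE [P2→R gives 5>4; P3→X gives 7>5]
(B,Q,Z): not NE [P1→A gives 2>0; P2→P gives 9>7; P3→X gives 7>4]
(B,R,X): not NE [P3→Y gives 6>0]
(B,R,Y): not NE [P1→A gives 6>3]
(B,R,Z): not NE [P2→P gives 9>3; P3→Y gives 6>0]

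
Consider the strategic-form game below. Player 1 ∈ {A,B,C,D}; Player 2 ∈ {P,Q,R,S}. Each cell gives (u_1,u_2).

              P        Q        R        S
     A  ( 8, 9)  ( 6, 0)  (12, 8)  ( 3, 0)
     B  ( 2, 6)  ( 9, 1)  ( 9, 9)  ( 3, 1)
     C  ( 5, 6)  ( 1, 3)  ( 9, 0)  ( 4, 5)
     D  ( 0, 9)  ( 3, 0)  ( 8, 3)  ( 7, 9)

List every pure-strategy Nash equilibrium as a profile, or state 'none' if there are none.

(A,P): NE
(A,Q): not NE [P1→B gives 9>6; P2→P gives 9>0]
(A,R): not NE [P2→P gives 9>8]
(A,S): not NE [P1→D gives 7>3; P2→P gives 9>0]
(B,P): not NE [P1→A gives 8>2; P2→R gives 9>6]
(B,Q): not NE [P2→R gives 9>1]
(B,R): not NE [P1→A gives 12>9]
(B,S): not NE [P1→D gives 7>3; P2→R gives 9>1]
(C,P): not NE [P1→A gives 8>5]
(C,Q): not NE [P1→B gives 9>1; P2→P gives 6>3]
(C,R): not NE [P1→A gives 12>9; P2→P gives 6>0]
(C,S): not NE [P1→D gives 7>4; P2→P gives 6>5]
(D,P): not NE [P1→A gives 8>0]
(D,Q): not NE [P1→B gives 9>3; P2→S gives 9>0]
(D,R): not NE [P1→A gives 12>8; P2→S gives 9>3]
(D,S): NE

NE set: (A,P), (D,S)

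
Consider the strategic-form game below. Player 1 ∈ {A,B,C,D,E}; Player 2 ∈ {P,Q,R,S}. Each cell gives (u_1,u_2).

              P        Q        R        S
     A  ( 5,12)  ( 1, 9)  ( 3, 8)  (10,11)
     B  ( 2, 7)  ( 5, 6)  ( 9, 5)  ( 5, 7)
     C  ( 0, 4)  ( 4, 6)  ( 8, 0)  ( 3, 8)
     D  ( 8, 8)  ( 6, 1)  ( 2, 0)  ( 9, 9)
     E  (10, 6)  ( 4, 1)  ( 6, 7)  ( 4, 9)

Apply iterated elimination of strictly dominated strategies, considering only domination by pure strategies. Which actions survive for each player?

IESDS → P1:{A,D,E} P2:{P,S}

P1 drop C (B beats it: P:2>0 Q:5>4 R:9>8 S:5>3)
P2 drop Q (P beats it: A:12>9 B:7>6 D:8>1 E:6>1)
P2 drop R (S beats it: A:11>8 B:7>5 D:9>0 E:9>7)
P1 drop B (A beats it: P:5>2 S:10>5)
P1→{A,D,E} P2→{P,S}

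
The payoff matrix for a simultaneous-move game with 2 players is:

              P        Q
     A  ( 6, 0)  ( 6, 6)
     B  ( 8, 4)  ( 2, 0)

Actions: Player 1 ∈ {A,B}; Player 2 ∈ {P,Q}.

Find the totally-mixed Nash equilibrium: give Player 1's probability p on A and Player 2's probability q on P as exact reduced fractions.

p=2/5, q=2/3

P1 indiff ⇒ q·6+(1-q)·6 = q·8+(1-q)·2 ⇒ q(-2) = (1-q)(-4) ⇒ q = 2/3
P2 indiff ⇒ p·0+(1-p)·4 = p·6+(1-p)·0 ⇒ p(-6) = (1-p)(-4) ⇒ p = 2/5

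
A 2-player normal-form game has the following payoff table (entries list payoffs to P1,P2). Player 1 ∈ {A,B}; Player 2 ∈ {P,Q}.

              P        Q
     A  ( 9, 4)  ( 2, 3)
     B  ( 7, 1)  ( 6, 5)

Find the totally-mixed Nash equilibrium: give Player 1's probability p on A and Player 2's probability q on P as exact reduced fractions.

p=4/5, q=2/3

P1 indiff ⇒ q·9+(1-q)·2 = q·7+(1-q)·6 ⇒ q(2) = (1-q)(4) ⇒ q = 2/3
P2 indiff ⇒ p·4+(1-p)·1 = p·3+(1-p)·5 ⇒ p(1) = (1-p)(4) ⇒ p = 4/5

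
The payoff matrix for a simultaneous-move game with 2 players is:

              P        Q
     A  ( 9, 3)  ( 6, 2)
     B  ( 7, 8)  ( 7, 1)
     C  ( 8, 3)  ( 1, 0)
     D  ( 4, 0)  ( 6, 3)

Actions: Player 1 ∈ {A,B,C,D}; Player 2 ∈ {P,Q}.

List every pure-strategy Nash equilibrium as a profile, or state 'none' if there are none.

(A,P): NE
(A,Q): not NE [P1→B gives 7>6; P2→P gives 3>2]
(B,P): not NE [P1→A gives 9>7]
(B,Q): not NE [P2→P gives 8>1]
(C,P): not NE [P1→A gives 9>8]
(C,Q): not NE [P1→B gives 7>1; P2→P gives 3>0]
(D,P): not NE [P1→A gives 9>4; P2→Q gives 3>0]
(D,Q): not NE [P1→B gives 7>6]

PSNE = {(A,P)}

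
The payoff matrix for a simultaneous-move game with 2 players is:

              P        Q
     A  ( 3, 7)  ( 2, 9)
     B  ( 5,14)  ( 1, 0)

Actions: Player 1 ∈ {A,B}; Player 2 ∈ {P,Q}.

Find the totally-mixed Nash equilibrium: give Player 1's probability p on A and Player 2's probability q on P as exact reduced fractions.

P1 indiff ⇒ q·3+(1-q)·2 = q·5+(1-q)·1 ⇒ q(-2) = (1-q)(-1) ⇒ q = 1/3
P2 indiff ⇒ p·7+(1-p)·14 = p·9+(1-p)·0 ⇒ p(-2) = (1-p)(-14) ⇒ p = 7/8

(p,q) = (7/8, 1/3)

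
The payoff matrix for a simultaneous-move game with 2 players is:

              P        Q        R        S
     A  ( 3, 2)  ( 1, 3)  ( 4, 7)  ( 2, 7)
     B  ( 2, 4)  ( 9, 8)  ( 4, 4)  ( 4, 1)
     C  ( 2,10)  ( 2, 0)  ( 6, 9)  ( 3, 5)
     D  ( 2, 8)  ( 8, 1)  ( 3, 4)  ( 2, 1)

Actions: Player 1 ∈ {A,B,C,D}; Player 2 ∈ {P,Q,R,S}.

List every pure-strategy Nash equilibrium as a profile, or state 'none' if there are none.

(A,P): not NE [P2→S gives 7>2]
(A,Q): not NE [P1→B gives 9>1; P2→S gives 7>3]
(A,R): not NE [P1→C gives 6>4]
(A,S): not NE [P1→B gives 4>2]
(B,P): not NE [P1→A gives 3>2; P2→Q gives 8>4]
(B,Q): NE
(B,R): not NE [P1→C gives 6>4; P2→Q gives 8>4]
(B,S): not NE [P2→Q gives 8>1]
(C,P): not NE [P1→A gives 3>2]
(C,Q): not NE [P1→B gives 9>2; P2→P gives 10>0]
(C,R): not NE [P2→P gives 10>9]
(C,S): not NE [P1→B gives 4>3; P2→P gives 10>5]
(D,P): not NE [P1→A gives 3>2]
(D,Q): not NE [P1→B gives 9>8; P2→P gives 8>1]
(D,R): not NE [P1→C gives 6>3; P2→P gives 8>4]
(D,S): not NE [P1→B gives 4>2; P2→P gives 8>1]

PSNE = {(B,Q)}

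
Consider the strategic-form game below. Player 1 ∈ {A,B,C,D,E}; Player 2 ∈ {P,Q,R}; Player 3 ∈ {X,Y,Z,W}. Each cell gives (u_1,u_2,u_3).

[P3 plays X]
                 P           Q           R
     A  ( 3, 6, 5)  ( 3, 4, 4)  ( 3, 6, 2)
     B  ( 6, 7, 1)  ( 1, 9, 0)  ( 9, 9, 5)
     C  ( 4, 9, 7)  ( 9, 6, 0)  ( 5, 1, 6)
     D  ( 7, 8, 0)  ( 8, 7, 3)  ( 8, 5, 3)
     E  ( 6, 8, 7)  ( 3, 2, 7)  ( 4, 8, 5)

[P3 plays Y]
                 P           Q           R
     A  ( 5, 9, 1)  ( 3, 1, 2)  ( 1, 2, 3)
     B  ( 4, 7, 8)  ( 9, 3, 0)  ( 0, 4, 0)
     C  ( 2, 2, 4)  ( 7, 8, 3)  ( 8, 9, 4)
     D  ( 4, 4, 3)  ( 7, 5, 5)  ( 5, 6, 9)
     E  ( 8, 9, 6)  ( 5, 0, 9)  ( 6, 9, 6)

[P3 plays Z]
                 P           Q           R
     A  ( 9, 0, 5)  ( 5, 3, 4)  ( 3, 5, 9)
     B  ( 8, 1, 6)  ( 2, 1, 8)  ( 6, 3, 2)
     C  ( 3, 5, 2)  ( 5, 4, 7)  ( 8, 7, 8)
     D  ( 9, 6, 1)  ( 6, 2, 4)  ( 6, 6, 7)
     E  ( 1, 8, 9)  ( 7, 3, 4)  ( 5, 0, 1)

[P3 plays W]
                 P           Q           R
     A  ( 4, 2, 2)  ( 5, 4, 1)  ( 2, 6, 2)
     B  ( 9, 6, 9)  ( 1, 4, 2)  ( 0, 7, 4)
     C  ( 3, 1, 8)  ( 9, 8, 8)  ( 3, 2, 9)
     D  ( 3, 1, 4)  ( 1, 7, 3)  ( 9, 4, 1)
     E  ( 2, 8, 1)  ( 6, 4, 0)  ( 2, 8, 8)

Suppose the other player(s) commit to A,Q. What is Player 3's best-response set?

u_3(X vs A,Q) = 4
u_3(Y vs A,Q) = 2
u_3(Z vs A,Q) = 4
u_3(W vs A,Q) = 1
max payoff 4 at {X,Z}

argmax u_3 = {X,Z}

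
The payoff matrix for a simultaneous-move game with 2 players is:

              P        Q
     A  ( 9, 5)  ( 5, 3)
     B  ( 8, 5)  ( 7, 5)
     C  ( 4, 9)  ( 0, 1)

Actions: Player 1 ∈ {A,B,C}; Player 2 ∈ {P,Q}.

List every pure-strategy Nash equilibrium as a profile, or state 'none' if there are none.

(A,P): NE
(A,Q): not NE [P1→B gives 7>5; P2→P gives 5>3]
(B,P): not NE [P1→A gives 9>8]
(B,Q): NE
(C,P): not NE [P1→A gives 9>4]
(C,Q): not NE [P1→B gives 7>0; P2→P gives 9>1]

PSNE = {(A,P), (B,Q)}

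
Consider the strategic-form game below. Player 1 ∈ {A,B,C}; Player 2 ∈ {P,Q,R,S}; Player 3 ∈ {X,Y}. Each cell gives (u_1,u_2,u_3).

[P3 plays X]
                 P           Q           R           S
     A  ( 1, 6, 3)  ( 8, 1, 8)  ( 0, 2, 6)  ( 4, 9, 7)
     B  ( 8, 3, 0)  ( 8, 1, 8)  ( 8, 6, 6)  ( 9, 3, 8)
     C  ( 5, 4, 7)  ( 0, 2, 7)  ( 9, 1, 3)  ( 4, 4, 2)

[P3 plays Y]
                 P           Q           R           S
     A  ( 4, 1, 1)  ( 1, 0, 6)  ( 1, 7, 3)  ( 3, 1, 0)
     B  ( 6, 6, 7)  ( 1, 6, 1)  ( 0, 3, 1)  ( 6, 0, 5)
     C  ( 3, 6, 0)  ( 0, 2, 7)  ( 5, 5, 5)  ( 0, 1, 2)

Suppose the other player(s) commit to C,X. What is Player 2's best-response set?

P2 best: {P,S}

u_2(P vs C,X) = 4
u_2(Q vs C,X) = 2
u_2(R vs C,X) = 1
u_2(S vs C,X) = 4
max payoff 4 at {P,S}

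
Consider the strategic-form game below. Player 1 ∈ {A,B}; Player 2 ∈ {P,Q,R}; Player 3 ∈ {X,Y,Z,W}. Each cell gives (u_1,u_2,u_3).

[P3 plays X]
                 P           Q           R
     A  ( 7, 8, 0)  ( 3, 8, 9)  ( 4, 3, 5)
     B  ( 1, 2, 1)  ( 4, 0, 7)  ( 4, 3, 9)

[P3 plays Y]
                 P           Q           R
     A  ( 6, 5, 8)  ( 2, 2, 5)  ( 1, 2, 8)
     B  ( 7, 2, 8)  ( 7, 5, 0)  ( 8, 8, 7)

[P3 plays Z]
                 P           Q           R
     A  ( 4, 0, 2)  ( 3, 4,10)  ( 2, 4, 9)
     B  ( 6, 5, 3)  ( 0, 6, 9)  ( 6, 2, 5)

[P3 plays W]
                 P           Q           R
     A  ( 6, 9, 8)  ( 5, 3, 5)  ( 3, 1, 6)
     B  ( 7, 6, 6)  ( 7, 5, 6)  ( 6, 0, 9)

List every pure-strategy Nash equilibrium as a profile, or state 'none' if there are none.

(A,P,X): not NE [P3→W gives 8>0]
(A,P,Y): not NE [P1→B gives 7>6]
(A,P,Z): not NE [P1→B gives 6>4; P2→R gives 4>0; P3→W gives 8>2]
(A,P,W): not NE [P1→B gives 7>6]
(A,Q,X): not NE [P1→B gives 4>3; P3→Z gives 10>9]
(A,Q,Y): not NE [P1→B gives 7>2; P2→P gives 5>2; P3→Z gives 10>5]
(A,Q,Z): NE
(A,Q,W): not NE [P1→B gives 7>5; P2→P gives 9>3; P3→Z gives 10>5]
(A,R,X): not NE [P2→Q gives 8>3; P3→Z gives 9>5]
(A,R,Y): not NE [P1→B gives 8>1; P2→P gives 5>2; P3→Z gives 9>8]
(A,R,Z): not NE [P1→B gives 6>2]
(A,R,W): not NE [P1→B gives 6>3; P2→P gives 9>1; P3→Z gives 9>6]
(B,P,X): not NE [P1→A gives 7>1; P2→R gives 3>2; P3→Y gives 8>1]
(B,P,Y): not NE [P2→R gives 8>2]
(B,P,Z): not NE [P2→Q gives 6>5; P3→Y gives 8>3]
(B,P,W): not NE [P3→Y gives 8>6]
(B,Q,X): not NE [P2→R gives 3>0; P3→Z gives 9>7]
(B,Q,Y): not NE [P2→R gives 8>5; P3→Z gives 9>0]
(B,Q,Z): not NE [P1→A gives 3>0]
(B,Q,W): not NE [P2→P gives 6>5; P3→Z gives 9>6]
(B,R,X): NE
(B,R,Y): not NE [P3→W gives 9>7]
(B,R,Z): not NE [P2→Q gives 6>2; P3→W gives 9>5]
(B,R,W): not NE [P2→P gives 6>0]

Nash profiles: (A,Q,Z), (B,R,X)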